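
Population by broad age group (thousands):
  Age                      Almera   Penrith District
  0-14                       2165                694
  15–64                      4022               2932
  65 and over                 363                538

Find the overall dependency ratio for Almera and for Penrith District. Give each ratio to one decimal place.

Almera: 62.9
Penrith District: 42.0

Almera: (2165 + 363) / 4022 × 100 = 2528 / 4022 × 100 = 62.9
Penrith District: (694 + 538) / 2932 × 100 = 1232 / 2932 × 100 = 42.0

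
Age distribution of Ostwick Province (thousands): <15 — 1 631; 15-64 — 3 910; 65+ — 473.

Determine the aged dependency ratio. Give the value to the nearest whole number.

Old-age dependency ratio: 12

Old-age dependency ratio = 473 / 3 910 × 100 = 12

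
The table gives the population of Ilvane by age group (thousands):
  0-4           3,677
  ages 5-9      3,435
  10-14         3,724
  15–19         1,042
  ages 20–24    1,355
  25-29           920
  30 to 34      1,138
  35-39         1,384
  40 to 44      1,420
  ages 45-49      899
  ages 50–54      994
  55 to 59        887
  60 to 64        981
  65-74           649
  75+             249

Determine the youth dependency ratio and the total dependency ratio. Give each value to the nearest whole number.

0–14: 3,677 + 3,435 + 3,724 = 10,836
15–64: 1,042 + 1,355 + 920 + 1,138 + 1,384 + 1,420 + 899 + 994 + 887 + 981 = 11,020
65+: 649 + 249 = 898
Youth dependency ratio = 10,836 / 11,020 × 100 = 98
Total dependency ratio = (10,836 + 898) / 11,020 × 100 = 11,734 / 11,020 × 100 = 106

Youth dependency ratio: 98
Total dependency ratio: 106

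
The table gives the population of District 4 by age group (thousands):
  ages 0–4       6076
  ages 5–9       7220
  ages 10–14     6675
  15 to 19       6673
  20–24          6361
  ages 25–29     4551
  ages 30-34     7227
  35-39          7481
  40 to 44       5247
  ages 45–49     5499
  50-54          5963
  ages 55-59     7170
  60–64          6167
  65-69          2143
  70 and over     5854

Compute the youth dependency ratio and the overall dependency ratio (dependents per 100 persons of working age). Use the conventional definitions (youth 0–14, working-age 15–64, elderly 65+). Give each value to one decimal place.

Youth dependency ratio: 32.0
Total dependency ratio: 44.9

0–14: 6076 + 7220 + 6675 = 19971
15–64: 6673 + 6361 + 4551 + 7227 + 7481 + 5247 + 5499 + 5963 + 7170 + 6167 = 62339
65+: 2143 + 5854 = 7997
Youth dependency ratio = 19971 / 62339 × 100 = 32.0
Total dependency ratio = (19971 + 7997) / 62339 × 100 = 27968 / 62339 × 100 = 44.9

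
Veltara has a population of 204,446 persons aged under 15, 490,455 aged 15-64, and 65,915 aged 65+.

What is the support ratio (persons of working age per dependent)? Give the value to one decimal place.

Support ratio: 1.8

Support ratio = 490,455 / (204,446 + 65,915) = 490,455 / 270,361 = 1.8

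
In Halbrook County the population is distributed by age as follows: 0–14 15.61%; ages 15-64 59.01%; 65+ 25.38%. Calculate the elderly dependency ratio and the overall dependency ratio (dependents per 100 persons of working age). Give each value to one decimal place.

Old-age dependency ratio = 25.38 / 59.01 × 100 = 43.0
Total dependency ratio = (15.61 + 25.38) / 59.01 × 100 = 40.99 / 59.01 × 100 = 69.5

Old-age dependency ratio: 43.0
Total dependency ratio: 69.5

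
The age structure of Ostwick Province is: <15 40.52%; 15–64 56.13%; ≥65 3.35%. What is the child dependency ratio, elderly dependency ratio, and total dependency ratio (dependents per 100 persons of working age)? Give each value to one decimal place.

Youth dependency ratio = 40.52 / 56.13 × 100 = 72.2
Old-age dependency ratio = 3.35 / 56.13 × 100 = 6.0
Total dependency ratio = (40.52 + 3.35) / 56.13 × 100 = 43.87 / 56.13 × 100 = 78.2

Youth dependency ratio: 72.2
Old-age dependency ratio: 6.0
Total dependency ratio: 78.2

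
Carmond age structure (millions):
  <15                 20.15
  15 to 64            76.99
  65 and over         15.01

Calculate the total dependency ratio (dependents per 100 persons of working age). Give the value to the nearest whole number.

Total dependency ratio: 46

Total dependency ratio = (20.15 + 15.01) / 76.99 × 100 = 35.16 / 76.99 × 100 = 46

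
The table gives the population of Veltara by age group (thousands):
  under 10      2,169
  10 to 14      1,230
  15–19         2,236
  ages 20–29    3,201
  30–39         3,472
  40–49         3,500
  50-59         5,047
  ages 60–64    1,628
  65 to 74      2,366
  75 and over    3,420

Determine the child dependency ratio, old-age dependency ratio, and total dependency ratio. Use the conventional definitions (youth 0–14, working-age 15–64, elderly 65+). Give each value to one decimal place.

Youth dependency ratio: 17.8
Old-age dependency ratio: 30.3
Total dependency ratio: 48.1

0–14: 2,169 + 1,230 = 3,399
15–64: 2,236 + 3,201 + 3,472 + 3,500 + 5,047 + 1,628 = 19,084
65+: 2,366 + 3,420 = 5,786
Youth dependency ratio = 3,399 / 19,084 × 100 = 17.8
Old-age dependency ratio = 5,786 / 19,084 × 100 = 30.3
Total dependency ratio = (3,399 + 5,786) / 19,084 × 100 = 9,185 / 19,084 × 100 = 48.1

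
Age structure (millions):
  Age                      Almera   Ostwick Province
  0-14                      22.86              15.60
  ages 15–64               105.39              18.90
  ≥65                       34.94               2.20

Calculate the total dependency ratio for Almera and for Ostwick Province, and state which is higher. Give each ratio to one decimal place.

Almera: (22.86 + 34.94) / 105.39 × 100 = 57.80 / 105.39 × 100 = 54.8
Ostwick Province: (15.60 + 2.20) / 18.90 × 100 = 17.80 / 18.90 × 100 = 94.2

Almera: 54.8
Ostwick Province: 94.2
Higher: Ostwick Province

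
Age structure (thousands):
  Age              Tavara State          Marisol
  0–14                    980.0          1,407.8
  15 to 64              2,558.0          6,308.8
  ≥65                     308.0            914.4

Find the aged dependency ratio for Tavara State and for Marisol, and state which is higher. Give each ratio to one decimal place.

Tavara State: 308.0 / 2,558.0 × 100 = 12.0
Marisol: 914.4 / 6,308.8 × 100 = 14.5

Tavara State: 12.0
Marisol: 14.5
Higher: Marisol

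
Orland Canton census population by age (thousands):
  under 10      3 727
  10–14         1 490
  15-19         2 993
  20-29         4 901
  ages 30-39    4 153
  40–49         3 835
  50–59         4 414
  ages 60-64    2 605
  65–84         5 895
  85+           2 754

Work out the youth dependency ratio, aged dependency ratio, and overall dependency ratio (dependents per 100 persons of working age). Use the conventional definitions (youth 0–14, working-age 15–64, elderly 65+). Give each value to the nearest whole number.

0–14: 3 727 + 1 490 = 5 217
15–64: 2 993 + 4 901 + 4 153 + 3 835 + 4 414 + 2 605 = 22 901
65+: 5 895 + 2 754 = 8 649
Youth dependency ratio = 5 217 / 22 901 × 100 = 23
Old-age dependency ratio = 8 649 / 22 901 × 100 = 38
Total dependency ratio = (5 217 + 8 649) / 22 901 × 100 = 13 866 / 22 901 × 100 = 61

Youth dependency ratio: 23
Old-age dependency ratio: 38
Total dependency ratio: 61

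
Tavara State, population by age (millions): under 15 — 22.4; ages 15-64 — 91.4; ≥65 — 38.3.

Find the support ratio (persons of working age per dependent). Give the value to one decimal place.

Support ratio: 1.5

Support ratio = 91.4 / (22.4 + 38.3) = 91.4 / 60.7 = 1.5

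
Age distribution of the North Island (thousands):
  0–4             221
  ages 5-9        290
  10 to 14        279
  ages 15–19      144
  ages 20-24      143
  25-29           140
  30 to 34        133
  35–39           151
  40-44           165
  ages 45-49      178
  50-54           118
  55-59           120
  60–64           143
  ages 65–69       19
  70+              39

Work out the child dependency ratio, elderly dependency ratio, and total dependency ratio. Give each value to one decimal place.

Youth dependency ratio: 55.1
Old-age dependency ratio: 4.0
Total dependency ratio: 59.1

0–14: 221 + 290 + 279 = 790
15–64: 144 + 143 + 140 + 133 + 151 + 165 + 178 + 118 + 120 + 143 = 1,435
65+: 19 + 39 = 58
Youth dependency ratio = 790 / 1,435 × 100 = 55.1
Old-age dependency ratio = 58 / 1,435 × 100 = 4.0
Total dependency ratio = (790 + 58) / 1,435 × 100 = 848 / 1,435 × 100 = 59.1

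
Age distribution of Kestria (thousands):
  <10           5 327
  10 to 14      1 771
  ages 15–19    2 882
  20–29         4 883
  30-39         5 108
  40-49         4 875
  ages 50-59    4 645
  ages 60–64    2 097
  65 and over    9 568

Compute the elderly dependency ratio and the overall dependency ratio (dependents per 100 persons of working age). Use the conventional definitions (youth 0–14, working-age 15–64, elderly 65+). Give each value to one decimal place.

Old-age dependency ratio: 39.1
Total dependency ratio: 68.1

0–14: 5 327 + 1 771 = 7 098
15–64: 2 882 + 4 883 + 5 108 + 4 875 + 4 645 + 2 097 = 24 490
65+: 9 568
Old-age dependency ratio = 9 568 / 24 490 × 100 = 39.1
Total dependency ratio = (7 098 + 9 568) / 24 490 × 100 = 16 666 / 24 490 × 100 = 68.1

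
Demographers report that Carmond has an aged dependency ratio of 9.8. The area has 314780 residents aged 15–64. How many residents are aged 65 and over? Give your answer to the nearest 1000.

Aged 65 and over: 31000

Old-age dependency ratio = elderly / working-age × 100
9.8 = E / 314780 × 100
⇒ 31000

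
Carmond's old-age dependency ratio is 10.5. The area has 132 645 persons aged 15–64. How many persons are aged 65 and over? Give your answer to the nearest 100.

Aged 65 and over: 13 900

Old-age dependency ratio = elderly / working-age × 100
10.5 = E / 132 645 × 100
⇒ 13 900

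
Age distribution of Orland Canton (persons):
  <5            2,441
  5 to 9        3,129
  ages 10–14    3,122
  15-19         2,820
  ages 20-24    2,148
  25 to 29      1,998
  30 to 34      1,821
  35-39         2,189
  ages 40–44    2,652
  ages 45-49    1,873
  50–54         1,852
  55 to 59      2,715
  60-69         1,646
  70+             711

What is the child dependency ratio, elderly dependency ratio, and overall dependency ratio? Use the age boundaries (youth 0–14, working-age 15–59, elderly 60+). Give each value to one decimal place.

Youth dependency ratio: 43.3
Old-age dependency ratio: 11.7
Total dependency ratio: 55.1

0–14: 2,441 + 3,129 + 3,122 = 8,692
15–59: 2,820 + 2,148 + 1,998 + 1,821 + 2,189 + 2,652 + 1,873 + 1,852 + 2,715 = 20,068
60+: 1,646 + 711 = 2,357
Youth dependency ratio = 8,692 / 20,068 × 100 = 43.3
Old-age dependency ratio = 2,357 / 20,068 × 100 = 11.7
Total dependency ratio = (8,692 + 2,357) / 20,068 × 100 = 11,049 / 20,068 × 100 = 55.1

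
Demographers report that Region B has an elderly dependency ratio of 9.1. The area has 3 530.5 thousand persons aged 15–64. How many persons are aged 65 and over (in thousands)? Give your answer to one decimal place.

Aged 65 and over: 321.3

Old-age dependency ratio = elderly / working-age × 100
9.1 = E / 3 530.5 × 100
⇒ 321.3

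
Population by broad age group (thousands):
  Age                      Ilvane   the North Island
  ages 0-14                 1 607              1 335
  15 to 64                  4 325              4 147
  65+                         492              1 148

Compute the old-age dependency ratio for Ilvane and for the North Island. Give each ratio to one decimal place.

Ilvane: 11.4
the North Island: 27.7

Ilvane: 492 / 4 325 × 100 = 11.4
the North Island: 1 148 / 4 147 × 100 = 27.7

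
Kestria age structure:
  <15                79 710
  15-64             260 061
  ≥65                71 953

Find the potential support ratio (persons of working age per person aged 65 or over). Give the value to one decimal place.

Potential support ratio: 3.6

Potential support ratio = 260 061 / 71 953 = 3.6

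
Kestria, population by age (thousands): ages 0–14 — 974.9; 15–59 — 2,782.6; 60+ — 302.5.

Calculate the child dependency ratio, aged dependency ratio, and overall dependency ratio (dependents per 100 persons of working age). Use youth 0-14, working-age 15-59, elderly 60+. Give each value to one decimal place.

Youth dependency ratio: 35.0
Old-age dependency ratio: 10.9
Total dependency ratio: 45.9

Youth dependency ratio = 974.9 / 2,782.6 × 100 = 35.0
Old-age dependency ratio = 302.5 / 2,782.6 × 100 = 10.9
Total dependency ratio = (974.9 + 302.5) / 2,782.6 × 100 = 1,277.4 / 2,782.6 × 100 = 45.9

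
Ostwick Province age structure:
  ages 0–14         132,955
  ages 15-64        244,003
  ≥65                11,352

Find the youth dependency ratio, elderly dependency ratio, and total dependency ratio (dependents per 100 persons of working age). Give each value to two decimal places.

Youth dependency ratio = 132,955 / 244,003 × 100 = 54.49
Old-age dependency ratio = 11,352 / 244,003 × 100 = 4.65
Total dependency ratio = (132,955 + 11,352) / 244,003 × 100 = 144,307 / 244,003 × 100 = 59.14

Youth dependency ratio: 54.49
Old-age dependency ratio: 4.65
Total dependency ratio: 59.14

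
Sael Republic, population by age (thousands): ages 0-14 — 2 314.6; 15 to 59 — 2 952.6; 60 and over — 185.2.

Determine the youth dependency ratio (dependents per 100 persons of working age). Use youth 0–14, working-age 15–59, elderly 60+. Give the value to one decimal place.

Youth dependency ratio: 78.4

Youth dependency ratio = 2 314.6 / 2 952.6 × 100 = 78.4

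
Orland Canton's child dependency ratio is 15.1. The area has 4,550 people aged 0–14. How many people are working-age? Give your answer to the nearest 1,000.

Working-age: 30,000

Youth dependency ratio = youth / working-age × 100
15.1 = 4,550 / W × 100
⇒ 30,000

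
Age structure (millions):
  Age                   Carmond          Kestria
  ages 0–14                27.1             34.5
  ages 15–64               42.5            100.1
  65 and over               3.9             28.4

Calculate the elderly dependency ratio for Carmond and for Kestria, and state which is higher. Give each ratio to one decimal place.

Carmond: 3.9 / 42.5 × 100 = 9.2
Kestria: 28.4 / 100.1 × 100 = 28.4

Carmond: 9.2
Kestria: 28.4
Higher: Kestria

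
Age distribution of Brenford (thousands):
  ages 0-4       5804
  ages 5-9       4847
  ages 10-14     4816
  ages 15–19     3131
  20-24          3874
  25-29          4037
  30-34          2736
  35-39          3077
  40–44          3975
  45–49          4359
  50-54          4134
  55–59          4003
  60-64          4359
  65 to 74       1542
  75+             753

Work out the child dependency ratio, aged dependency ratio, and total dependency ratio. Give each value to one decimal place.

Youth dependency ratio: 41.0
Old-age dependency ratio: 6.1
Total dependency ratio: 47.1

0–14: 5804 + 4847 + 4816 = 15467
15–64: 3131 + 3874 + 4037 + 2736 + 3077 + 3975 + 4359 + 4134 + 4003 + 4359 = 37685
65+: 1542 + 753 = 2295
Youth dependency ratio = 15467 / 37685 × 100 = 41.0
Old-age dependency ratio = 2295 / 37685 × 100 = 6.1
Total dependency ratio = (15467 + 2295) / 37685 × 100 = 17762 / 37685 × 100 = 47.1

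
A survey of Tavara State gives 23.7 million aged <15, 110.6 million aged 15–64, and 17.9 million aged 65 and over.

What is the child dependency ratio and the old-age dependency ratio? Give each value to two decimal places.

Youth dependency ratio: 21.43
Old-age dependency ratio: 16.18

Youth dependency ratio = 23.7 / 110.6 × 100 = 21.43
Old-age dependency ratio = 17.9 / 110.6 × 100 = 16.18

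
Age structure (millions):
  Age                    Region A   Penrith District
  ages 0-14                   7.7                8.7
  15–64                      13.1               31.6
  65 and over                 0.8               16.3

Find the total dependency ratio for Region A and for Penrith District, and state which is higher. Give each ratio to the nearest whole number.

Region A: (7.7 + 0.8) / 13.1 × 100 = 8.5 / 13.1 × 100 = 65
Penrith District: (8.7 + 16.3) / 31.6 × 100 = 25.0 / 31.6 × 100 = 79

Region A: 65
Penrith District: 79
Higher: Penrith District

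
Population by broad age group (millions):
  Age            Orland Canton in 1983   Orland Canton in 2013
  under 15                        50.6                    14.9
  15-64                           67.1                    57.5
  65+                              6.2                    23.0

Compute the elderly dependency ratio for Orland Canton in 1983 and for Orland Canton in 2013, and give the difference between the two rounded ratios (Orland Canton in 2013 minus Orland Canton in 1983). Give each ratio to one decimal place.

Orland Canton in 1983: 6.2 / 67.1 × 100 = 9.2
Orland Canton in 2013: 23.0 / 57.5 × 100 = 40.0

Orland Canton in 1983: 9.2
Orland Canton in 2013: 40.0
Difference: +30.8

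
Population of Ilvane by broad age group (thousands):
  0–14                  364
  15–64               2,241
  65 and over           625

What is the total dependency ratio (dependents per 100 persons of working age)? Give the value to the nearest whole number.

Total dependency ratio: 44

Total dependency ratio = (364 + 625) / 2,241 × 100 = 989 / 2,241 × 100 = 44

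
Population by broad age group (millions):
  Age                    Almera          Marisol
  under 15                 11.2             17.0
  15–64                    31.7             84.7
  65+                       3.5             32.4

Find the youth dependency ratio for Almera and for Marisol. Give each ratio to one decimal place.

Almera: 11.2 / 31.7 × 100 = 35.3
Marisol: 17.0 / 84.7 × 100 = 20.1

Almera: 35.3
Marisol: 20.1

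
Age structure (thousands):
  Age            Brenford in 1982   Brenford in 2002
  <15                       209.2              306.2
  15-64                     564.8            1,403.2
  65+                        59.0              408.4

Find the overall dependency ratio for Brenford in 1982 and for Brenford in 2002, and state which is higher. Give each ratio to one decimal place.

Brenford in 1982: (209.2 + 59.0) / 564.8 × 100 = 268.2 / 564.8 × 100 = 47.5
Brenford in 2002: (306.2 + 408.4) / 1,403.2 × 100 = 714.6 / 1,403.2 × 100 = 50.9

Brenford in 1982: 47.5
Brenford in 2002: 50.9
Higher: Brenford in 2002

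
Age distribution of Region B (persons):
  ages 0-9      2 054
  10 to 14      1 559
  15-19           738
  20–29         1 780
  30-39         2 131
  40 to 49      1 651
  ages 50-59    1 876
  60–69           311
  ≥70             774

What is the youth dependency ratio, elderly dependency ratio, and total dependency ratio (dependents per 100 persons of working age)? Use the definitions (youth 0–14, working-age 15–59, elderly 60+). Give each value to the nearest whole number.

Youth dependency ratio: 44
Old-age dependency ratio: 13
Total dependency ratio: 57

0–14: 2 054 + 1 559 = 3 613
15–59: 738 + 1 780 + 2 131 + 1 651 + 1 876 = 8 176
60+: 311 + 774 = 1 085
Youth dependency ratio = 3 613 / 8 176 × 100 = 44
Old-age dependency ratio = 1 085 / 8 176 × 100 = 13
Total dependency ratio = (3 613 + 1 085) / 8 176 × 100 = 4 698 / 8 176 × 100 = 57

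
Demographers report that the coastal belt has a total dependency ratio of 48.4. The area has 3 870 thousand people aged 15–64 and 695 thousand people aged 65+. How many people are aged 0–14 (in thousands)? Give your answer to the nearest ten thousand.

Total dependency ratio = (youth + elderly) / working-age × 100
48.4 = (Y + 695) / 3 870 × 100
⇒ 1 180

Aged 0–14: 1 180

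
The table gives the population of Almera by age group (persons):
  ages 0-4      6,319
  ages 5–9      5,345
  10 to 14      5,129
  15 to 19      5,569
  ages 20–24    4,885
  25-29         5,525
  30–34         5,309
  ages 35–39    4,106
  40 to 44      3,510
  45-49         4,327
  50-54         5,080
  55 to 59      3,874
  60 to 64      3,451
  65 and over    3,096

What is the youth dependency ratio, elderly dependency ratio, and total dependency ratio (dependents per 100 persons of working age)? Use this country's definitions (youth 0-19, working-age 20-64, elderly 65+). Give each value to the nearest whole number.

Youth dependency ratio: 56
Old-age dependency ratio: 8
Total dependency ratio: 64

0–19: 6,319 + 5,345 + 5,129 + 5,569 = 22,362
20–64: 4,885 + 5,525 + 5,309 + 4,106 + 3,510 + 4,327 + 5,080 + 3,874 + 3,451 = 40,067
65+: 3,096
Youth dependency ratio = 22,362 / 40,067 × 100 = 56
Old-age dependency ratio = 3,096 / 40,067 × 100 = 8
Total dependency ratio = (22,362 + 3,096) / 40,067 × 100 = 25,458 / 40,067 × 100 = 64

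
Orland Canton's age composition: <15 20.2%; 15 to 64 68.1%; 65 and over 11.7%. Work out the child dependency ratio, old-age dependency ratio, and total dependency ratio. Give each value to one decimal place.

Youth dependency ratio = 20.2 / 68.1 × 100 = 29.7
Old-age dependency ratio = 11.7 / 68.1 × 100 = 17.2
Total dependency ratio = (20.2 + 11.7) / 68.1 × 100 = 31.9 / 68.1 × 100 = 46.8

Youth dependency ratio: 29.7
Old-age dependency ratio: 17.2
Total dependency ratio: 46.8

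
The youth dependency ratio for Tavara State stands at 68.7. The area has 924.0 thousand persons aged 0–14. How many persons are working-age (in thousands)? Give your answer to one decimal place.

Working-age: 1,345.0

Youth dependency ratio = youth / working-age × 100
68.7 = 924.0 / W × 100
⇒ 1,345.0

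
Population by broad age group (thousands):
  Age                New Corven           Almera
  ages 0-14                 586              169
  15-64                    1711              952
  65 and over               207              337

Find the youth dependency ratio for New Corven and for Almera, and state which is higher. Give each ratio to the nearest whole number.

New Corven: 586 / 1711 × 100 = 34
Almera: 169 / 952 × 100 = 18

New Corven: 34
Almera: 18
Higher: New Corven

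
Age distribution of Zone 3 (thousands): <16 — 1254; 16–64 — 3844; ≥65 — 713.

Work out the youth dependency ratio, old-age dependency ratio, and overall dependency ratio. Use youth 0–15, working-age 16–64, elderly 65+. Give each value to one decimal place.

Youth dependency ratio: 32.6
Old-age dependency ratio: 18.5
Total dependency ratio: 51.2

Youth dependency ratio = 1254 / 3844 × 100 = 32.6
Old-age dependency ratio = 713 / 3844 × 100 = 18.5
Total dependency ratio = (1254 + 713) / 3844 × 100 = 1967 / 3844 × 100 = 51.2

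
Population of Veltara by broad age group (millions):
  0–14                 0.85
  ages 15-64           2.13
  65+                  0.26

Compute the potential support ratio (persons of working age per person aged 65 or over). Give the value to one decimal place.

Potential support ratio = 2.13 / 0.26 = 8.2

Potential support ratio: 8.2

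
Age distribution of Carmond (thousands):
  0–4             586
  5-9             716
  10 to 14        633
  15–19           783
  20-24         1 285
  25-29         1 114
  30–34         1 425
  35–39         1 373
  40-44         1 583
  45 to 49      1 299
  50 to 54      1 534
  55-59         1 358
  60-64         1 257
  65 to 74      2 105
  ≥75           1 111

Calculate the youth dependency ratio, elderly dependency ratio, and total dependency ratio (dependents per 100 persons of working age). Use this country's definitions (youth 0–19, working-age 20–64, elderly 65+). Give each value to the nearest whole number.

0–19: 586 + 716 + 633 + 783 = 2 718
20–64: 1 285 + 1 114 + 1 425 + 1 373 + 1 583 + 1 299 + 1 534 + 1 358 + 1 257 = 12 228
65+: 2 105 + 1 111 = 3 216
Youth dependency ratio = 2 718 / 12 228 × 100 = 22
Old-age dependency ratio = 3 216 / 12 228 × 100 = 26
Total dependency ratio = (2 718 + 3 216) / 12 228 × 100 = 5 934 / 12 228 × 100 = 49

Youth dependency ratio: 22
Old-age dependency ratio: 26
Total dependency ratio: 49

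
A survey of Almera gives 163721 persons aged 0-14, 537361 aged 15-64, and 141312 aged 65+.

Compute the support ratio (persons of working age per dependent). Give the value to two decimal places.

Support ratio: 1.76

Support ratio = 537361 / (163721 + 141312) = 537361 / 305033 = 1.76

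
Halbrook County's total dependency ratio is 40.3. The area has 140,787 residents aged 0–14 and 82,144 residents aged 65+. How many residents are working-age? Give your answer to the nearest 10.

Working-age: 553,180

Total dependency ratio = (youth + elderly) / working-age × 100
40.3 = (140,787 + 82,144) / W × 100
⇒ 553,180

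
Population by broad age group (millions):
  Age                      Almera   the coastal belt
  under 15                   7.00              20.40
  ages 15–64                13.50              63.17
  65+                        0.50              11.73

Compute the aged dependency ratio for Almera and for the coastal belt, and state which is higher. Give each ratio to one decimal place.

Almera: 0.50 / 13.50 × 100 = 3.7
the coastal belt: 11.73 / 63.17 × 100 = 18.6

Almera: 3.7
the coastal belt: 18.6
Higher: the coastal belt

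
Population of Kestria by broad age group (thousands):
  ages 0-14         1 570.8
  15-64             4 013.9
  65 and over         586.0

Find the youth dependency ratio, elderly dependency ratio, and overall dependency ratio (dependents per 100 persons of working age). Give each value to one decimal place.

Youth dependency ratio = 1 570.8 / 4 013.9 × 100 = 39.1
Old-age dependency ratio = 586.0 / 4 013.9 × 100 = 14.6
Total dependency ratio = (1 570.8 + 586.0) / 4 013.9 × 100 = 2 156.8 / 4 013.9 × 100 = 53.7

Youth dependency ratio: 39.1
Old-age dependency ratio: 14.6
Total dependency ratio: 53.7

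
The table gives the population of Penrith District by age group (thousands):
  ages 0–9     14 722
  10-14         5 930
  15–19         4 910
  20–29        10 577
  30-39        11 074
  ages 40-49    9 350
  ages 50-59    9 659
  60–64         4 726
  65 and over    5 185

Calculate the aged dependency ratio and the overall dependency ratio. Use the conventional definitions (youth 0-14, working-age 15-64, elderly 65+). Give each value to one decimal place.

Old-age dependency ratio: 10.3
Total dependency ratio: 51.4

0–14: 14 722 + 5 930 = 20 652
15–64: 4 910 + 10 577 + 11 074 + 9 350 + 9 659 + 4 726 = 50 296
65+: 5 185
Old-age dependency ratio = 5 185 / 50 296 × 100 = 10.3
Total dependency ratio = (20 652 + 5 185) / 50 296 × 100 = 25 837 / 50 296 × 100 = 51.4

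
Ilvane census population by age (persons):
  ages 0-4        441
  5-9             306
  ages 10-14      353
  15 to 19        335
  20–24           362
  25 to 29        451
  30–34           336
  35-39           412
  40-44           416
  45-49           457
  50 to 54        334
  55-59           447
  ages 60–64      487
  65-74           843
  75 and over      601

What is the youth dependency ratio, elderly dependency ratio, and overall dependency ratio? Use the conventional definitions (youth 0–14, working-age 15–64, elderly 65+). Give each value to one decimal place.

0–14: 441 + 306 + 353 = 1,100
15–64: 335 + 362 + 451 + 336 + 412 + 416 + 457 + 334 + 447 + 487 = 4,037
65+: 843 + 601 = 1,444
Youth dependency ratio = 1,100 / 4,037 × 100 = 27.2
Old-age dependency ratio = 1,444 / 4,037 × 100 = 35.8
Total dependency ratio = (1,100 + 1,444) / 4,037 × 100 = 2,544 / 4,037 × 100 = 63.0

Youth dependency ratio: 27.2
Old-age dependency ratio: 35.8
Total dependency ratio: 63.0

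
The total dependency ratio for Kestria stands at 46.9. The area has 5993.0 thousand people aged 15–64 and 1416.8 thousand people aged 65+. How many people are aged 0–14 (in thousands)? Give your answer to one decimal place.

Total dependency ratio = (youth + elderly) / working-age × 100
46.9 = (Y + 1416.8) / 5993.0 × 100
⇒ 1393.9

Aged 0–14: 1393.9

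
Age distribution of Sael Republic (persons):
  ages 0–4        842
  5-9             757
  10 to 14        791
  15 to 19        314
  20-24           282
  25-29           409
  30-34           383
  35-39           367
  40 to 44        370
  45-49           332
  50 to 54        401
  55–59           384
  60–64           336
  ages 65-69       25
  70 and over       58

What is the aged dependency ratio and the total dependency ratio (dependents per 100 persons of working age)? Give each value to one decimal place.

Old-age dependency ratio: 2.3
Total dependency ratio: 69.1

0–14: 842 + 757 + 791 = 2390
15–64: 314 + 282 + 409 + 383 + 367 + 370 + 332 + 401 + 384 + 336 = 3578
65+: 25 + 58 = 83
Old-age dependency ratio = 83 / 3578 × 100 = 2.3
Total dependency ratio = (2390 + 83) / 3578 × 100 = 2473 / 3578 × 100 = 69.1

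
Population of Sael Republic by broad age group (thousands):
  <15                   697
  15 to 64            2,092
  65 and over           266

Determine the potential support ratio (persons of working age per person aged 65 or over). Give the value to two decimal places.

Potential support ratio = 2,092 / 266 = 7.86

Potential support ratio: 7.86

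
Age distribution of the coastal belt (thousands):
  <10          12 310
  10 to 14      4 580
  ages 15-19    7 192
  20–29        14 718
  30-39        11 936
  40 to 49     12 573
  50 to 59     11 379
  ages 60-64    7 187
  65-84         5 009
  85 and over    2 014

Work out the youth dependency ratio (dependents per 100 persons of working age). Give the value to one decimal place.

0–14: 12 310 + 4 580 = 16 890
15–64: 7 192 + 14 718 + 11 936 + 12 573 + 11 379 + 7 187 = 64 985
65+: 5 009 + 2 014 = 7 023
Youth dependency ratio = 16 890 / 64 985 × 100 = 26.0

Youth dependency ratio: 26.0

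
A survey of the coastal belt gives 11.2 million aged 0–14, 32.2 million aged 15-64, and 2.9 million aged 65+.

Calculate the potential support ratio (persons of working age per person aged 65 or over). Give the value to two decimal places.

Potential support ratio = 32.2 / 2.9 = 11.10

Potential support ratio: 11.10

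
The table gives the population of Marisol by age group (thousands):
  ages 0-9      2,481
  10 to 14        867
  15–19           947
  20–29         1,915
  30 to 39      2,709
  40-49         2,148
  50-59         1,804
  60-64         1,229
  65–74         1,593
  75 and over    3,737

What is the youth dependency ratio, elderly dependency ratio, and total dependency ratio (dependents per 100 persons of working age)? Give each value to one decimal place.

Youth dependency ratio: 31.1
Old-age dependency ratio: 49.6
Total dependency ratio: 80.7

0–14: 2,481 + 867 = 3,348
15–64: 947 + 1,915 + 2,709 + 2,148 + 1,804 + 1,229 = 10,752
65+: 1,593 + 3,737 = 5,330
Youth dependency ratio = 3,348 / 10,752 × 100 = 31.1
Old-age dependency ratio = 5,330 / 10,752 × 100 = 49.6
Total dependency ratio = (3,348 + 5,330) / 10,752 × 100 = 8,678 / 10,752 × 100 = 80.7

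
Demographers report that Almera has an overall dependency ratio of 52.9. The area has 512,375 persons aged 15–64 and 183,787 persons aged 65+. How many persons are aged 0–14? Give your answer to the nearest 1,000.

Aged 0–14: 87,000

Total dependency ratio = (youth + elderly) / working-age × 100
52.9 = (Y + 183,787) / 512,375 × 100
⇒ 87,000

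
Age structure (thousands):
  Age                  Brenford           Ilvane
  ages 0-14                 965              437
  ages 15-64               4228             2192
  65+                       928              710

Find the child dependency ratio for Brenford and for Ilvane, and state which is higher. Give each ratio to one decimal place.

Brenford: 22.8
Ilvane: 19.9
Higher: Brenford

Brenford: 965 / 4228 × 100 = 22.8
Ilvane: 437 / 2192 × 100 = 19.9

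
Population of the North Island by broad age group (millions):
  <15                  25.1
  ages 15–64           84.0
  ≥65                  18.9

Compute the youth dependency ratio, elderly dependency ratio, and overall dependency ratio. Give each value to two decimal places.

Youth dependency ratio = 25.1 / 84.0 × 100 = 29.88
Old-age dependency ratio = 18.9 / 84.0 × 100 = 22.50
Total dependency ratio = (25.1 + 18.9) / 84.0 × 100 = 44.0 / 84.0 × 100 = 52.38

Youth dependency ratio: 29.88
Old-age dependency ratio: 22.50
Total dependency ratio: 52.38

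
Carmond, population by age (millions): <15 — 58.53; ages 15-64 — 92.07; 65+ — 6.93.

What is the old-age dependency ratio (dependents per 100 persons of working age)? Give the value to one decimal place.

Old-age dependency ratio: 7.5

Old-age dependency ratio = 6.93 / 92.07 × 100 = 7.5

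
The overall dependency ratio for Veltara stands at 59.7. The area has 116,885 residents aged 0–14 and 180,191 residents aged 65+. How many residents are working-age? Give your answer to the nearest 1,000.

Total dependency ratio = (youth + elderly) / working-age × 100
59.7 = (116,885 + 180,191) / W × 100
⇒ 498,000

Working-age: 498,000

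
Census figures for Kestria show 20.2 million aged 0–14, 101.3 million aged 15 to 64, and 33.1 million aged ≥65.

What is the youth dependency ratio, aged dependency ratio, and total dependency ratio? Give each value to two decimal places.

Youth dependency ratio: 19.94
Old-age dependency ratio: 32.68
Total dependency ratio: 52.62

Youth dependency ratio = 20.2 / 101.3 × 100 = 19.94
Old-age dependency ratio = 33.1 / 101.3 × 100 = 32.68
Total dependency ratio = (20.2 + 33.1) / 101.3 × 100 = 53.3 / 101.3 × 100 = 52.62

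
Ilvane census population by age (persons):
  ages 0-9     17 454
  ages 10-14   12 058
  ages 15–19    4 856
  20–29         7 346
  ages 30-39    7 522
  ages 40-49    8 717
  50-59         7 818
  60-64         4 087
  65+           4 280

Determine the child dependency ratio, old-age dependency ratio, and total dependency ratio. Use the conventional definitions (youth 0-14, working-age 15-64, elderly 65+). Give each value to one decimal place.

Youth dependency ratio: 73.1
Old-age dependency ratio: 10.6
Total dependency ratio: 83.8

0–14: 17 454 + 12 058 = 29 512
15–64: 4 856 + 7 346 + 7 522 + 8 717 + 7 818 + 4 087 = 40 346
65+: 4 280
Youth dependency ratio = 29 512 / 40 346 × 100 = 73.1
Old-age dependency ratio = 4 280 / 40 346 × 100 = 10.6
Total dependency ratio = (29 512 + 4 280) / 40 346 × 100 = 33 792 / 40 346 × 100 = 83.8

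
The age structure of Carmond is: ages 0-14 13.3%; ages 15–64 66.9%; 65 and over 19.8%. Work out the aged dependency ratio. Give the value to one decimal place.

Old-age dependency ratio = 19.8 / 66.9 × 100 = 29.6

Old-age dependency ratio: 29.6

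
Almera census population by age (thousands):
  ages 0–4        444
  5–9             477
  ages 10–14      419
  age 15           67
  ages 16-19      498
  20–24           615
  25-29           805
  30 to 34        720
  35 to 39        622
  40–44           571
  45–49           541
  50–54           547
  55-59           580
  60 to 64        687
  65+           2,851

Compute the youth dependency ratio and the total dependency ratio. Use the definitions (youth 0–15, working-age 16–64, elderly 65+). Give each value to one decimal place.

Youth dependency ratio: 22.7
Total dependency ratio: 68.8

0–15: 444 + 477 + 419 + 67 = 1,407
16–64: 498 + 615 + 805 + 720 + 622 + 571 + 541 + 547 + 580 + 687 = 6,186
65+: 2,851
Youth dependency ratio = 1,407 / 6,186 × 100 = 22.7
Total dependency ratio = (1,407 + 2,851) / 6,186 × 100 = 4,258 / 6,186 × 100 = 68.8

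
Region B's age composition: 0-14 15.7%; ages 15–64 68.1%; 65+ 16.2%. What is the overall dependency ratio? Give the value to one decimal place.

Total dependency ratio = (15.7 + 16.2) / 68.1 × 100 = 31.9 / 68.1 × 100 = 46.8

Total dependency ratio: 46.8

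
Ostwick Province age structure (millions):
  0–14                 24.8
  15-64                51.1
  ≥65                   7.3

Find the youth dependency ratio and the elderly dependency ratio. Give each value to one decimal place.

Youth dependency ratio = 24.8 / 51.1 × 100 = 48.5
Old-age dependency ratio = 7.3 / 51.1 × 100 = 14.3

Youth dependency ratio: 48.5
Old-age dependency ratio: 14.3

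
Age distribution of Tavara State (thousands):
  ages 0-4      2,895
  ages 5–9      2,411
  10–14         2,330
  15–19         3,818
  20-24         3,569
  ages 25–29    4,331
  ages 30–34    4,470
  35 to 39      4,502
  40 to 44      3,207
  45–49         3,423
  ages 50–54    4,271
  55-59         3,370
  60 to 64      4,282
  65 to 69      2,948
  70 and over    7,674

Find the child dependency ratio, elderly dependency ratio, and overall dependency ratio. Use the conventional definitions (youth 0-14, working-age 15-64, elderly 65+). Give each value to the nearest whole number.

0–14: 2,895 + 2,411 + 2,330 = 7,636
15–64: 3,818 + 3,569 + 4,331 + 4,470 + 4,502 + 3,207 + 3,423 + 4,271 + 3,370 + 4,282 = 39,243
65+: 2,948 + 7,674 = 10,622
Youth dependency ratio = 7,636 / 39,243 × 100 = 19
Old-age dependency ratio = 10,622 / 39,243 × 100 = 27
Total dependency ratio = (7,636 + 10,622) / 39,243 × 100 = 18,258 / 39,243 × 100 = 47

Youth dependency ratio: 19
Old-age dependency ratio: 27
Total dependency ratio: 47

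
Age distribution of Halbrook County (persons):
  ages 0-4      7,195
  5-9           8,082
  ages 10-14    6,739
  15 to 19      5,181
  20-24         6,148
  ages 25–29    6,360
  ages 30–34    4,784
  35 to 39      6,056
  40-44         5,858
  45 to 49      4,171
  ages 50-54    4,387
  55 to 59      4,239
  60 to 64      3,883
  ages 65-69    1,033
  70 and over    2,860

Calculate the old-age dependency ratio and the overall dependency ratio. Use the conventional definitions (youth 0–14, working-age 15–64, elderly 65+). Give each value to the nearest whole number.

0–14: 7,195 + 8,082 + 6,739 = 22,016
15–64: 5,181 + 6,148 + 6,360 + 4,784 + 6,056 + 5,858 + 4,171 + 4,387 + 4,239 + 3,883 = 51,067
65+: 1,033 + 2,860 = 3,893
Old-age dependency ratio = 3,893 / 51,067 × 100 = 8
Total dependency ratio = (22,016 + 3,893) / 51,067 × 100 = 25,909 / 51,067 × 100 = 51

Old-age dependency ratio: 8
Total dependency ratio: 51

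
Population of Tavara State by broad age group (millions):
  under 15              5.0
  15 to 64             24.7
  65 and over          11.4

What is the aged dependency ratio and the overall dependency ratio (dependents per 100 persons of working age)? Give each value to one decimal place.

Old-age dependency ratio = 11.4 / 24.7 × 100 = 46.2
Total dependency ratio = (5.0 + 11.4) / 24.7 × 100 = 16.4 / 24.7 × 100 = 66.4

Old-age dependency ratio: 46.2
Total dependency ratio: 66.4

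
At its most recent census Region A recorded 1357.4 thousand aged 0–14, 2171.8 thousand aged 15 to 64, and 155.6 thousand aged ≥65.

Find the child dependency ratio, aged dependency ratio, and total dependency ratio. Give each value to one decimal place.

Youth dependency ratio = 1357.4 / 2171.8 × 100 = 62.5
Old-age dependency ratio = 155.6 / 2171.8 × 100 = 7.2
Total dependency ratio = (1357.4 + 155.6) / 2171.8 × 100 = 1513.0 / 2171.8 × 100 = 69.7

Youth dependency ratio: 62.5
Old-age dependency ratio: 7.2
Total dependency ratio: 69.7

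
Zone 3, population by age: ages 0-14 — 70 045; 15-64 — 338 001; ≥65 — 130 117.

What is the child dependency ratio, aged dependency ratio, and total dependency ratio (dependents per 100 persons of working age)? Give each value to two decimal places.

Youth dependency ratio: 20.72
Old-age dependency ratio: 38.50
Total dependency ratio: 59.22

Youth dependency ratio = 70 045 / 338 001 × 100 = 20.72
Old-age dependency ratio = 130 117 / 338 001 × 100 = 38.50
Total dependency ratio = (70 045 + 130 117) / 338 001 × 100 = 200 162 / 338 001 × 100 = 59.22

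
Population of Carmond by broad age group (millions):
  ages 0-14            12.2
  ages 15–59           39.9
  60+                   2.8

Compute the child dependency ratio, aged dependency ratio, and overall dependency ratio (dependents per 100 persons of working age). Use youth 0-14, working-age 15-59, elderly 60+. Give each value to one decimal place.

Youth dependency ratio: 30.6
Old-age dependency ratio: 7.0
Total dependency ratio: 37.6

Youth dependency ratio = 12.2 / 39.9 × 100 = 30.6
Old-age dependency ratio = 2.8 / 39.9 × 100 = 7.0
Total dependency ratio = (12.2 + 2.8) / 39.9 × 100 = 15.0 / 39.9 × 100 = 37.6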